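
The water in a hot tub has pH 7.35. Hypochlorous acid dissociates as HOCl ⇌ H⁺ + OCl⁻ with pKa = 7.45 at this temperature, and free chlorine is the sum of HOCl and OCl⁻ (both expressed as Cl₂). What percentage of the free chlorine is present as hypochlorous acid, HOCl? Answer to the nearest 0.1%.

[OCl⁻]/[HOCl] = 10^(pH − pKa) = 10^(7.35 − 7.45) = 10^-0.10 = 0.7943.
Fraction as HOCl = 1 / (1 + 0.7943) = 0.5573.

55.7%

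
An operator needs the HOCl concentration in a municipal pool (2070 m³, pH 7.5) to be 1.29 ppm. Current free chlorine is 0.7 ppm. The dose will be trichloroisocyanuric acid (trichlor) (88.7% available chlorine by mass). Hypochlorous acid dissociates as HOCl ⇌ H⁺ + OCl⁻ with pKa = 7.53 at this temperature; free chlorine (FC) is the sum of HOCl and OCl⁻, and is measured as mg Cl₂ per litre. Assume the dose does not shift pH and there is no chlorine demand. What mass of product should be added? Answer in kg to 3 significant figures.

4.19 kg

Volume: 2070 m³ = 2,070,000 L.
[OCl⁻]/[HOCl] = 10^(pH − pKa) = 10^(7.5 − 7.53) = 0.9333; fraction as HOCl = 1/(1 + 0.9333) = 0.5173.
Free chlorine required for 1.29 ppm HOCl: 1.29 / 0.5173 = 2.494 ppm.
FC to add: 2.494 − 0.7 = 1.794 mg/L as Cl₂.
Cl₂ equivalent: 1.794 mg/L × 2,070,000 L = 3713 g.
Product at 88.7% available Cl: 3713 / 0.887 = 4186 g.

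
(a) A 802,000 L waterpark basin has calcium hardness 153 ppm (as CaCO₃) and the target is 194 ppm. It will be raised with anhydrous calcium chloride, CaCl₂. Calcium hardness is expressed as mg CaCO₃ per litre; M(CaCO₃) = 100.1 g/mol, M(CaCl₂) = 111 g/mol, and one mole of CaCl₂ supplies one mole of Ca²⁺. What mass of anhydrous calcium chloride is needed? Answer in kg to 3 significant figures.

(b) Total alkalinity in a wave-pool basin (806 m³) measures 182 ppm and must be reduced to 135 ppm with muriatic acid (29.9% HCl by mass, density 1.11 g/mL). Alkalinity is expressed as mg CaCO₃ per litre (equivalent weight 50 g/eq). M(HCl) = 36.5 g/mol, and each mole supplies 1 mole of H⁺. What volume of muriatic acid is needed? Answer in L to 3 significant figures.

(a) 36.5 kg; (b) 83.3 L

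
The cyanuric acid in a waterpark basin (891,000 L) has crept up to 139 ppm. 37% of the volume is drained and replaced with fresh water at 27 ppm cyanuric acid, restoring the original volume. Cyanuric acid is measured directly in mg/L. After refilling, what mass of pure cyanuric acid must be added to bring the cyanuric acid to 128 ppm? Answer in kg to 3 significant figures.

27.1 kg

After draining 37% and refilling: 139 × 0.63 + 27 × 0.37 = 97.56 ppm.
Deficit to target: 128 − 97.56 = 30.44 mg/L.
Mass: 30.44 mg/L × 891,000 L = 27,120 g cyanuric acid.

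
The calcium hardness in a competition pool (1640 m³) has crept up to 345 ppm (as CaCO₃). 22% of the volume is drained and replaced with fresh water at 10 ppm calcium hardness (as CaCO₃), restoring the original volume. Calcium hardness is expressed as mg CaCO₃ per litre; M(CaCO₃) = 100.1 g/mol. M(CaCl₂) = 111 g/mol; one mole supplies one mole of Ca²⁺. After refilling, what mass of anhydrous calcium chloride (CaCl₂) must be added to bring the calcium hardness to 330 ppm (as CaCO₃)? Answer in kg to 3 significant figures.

Volume: 1640 m³ = 1,640,000 L.
After draining 22% and refilling: 345 × 0.78 + 10 × 0.22 = 271.3 ppm.
Deficit to target: 330 − 271.3 = 58.7 mg/L.
As CaCO₃: 58.7 mg/L × 1,640,000 L = 96,270 g; ÷ 100.1 = 961.7 mol Ca²⁺.
Mass: 961.7 × 111 = 106,800 g.

107 kg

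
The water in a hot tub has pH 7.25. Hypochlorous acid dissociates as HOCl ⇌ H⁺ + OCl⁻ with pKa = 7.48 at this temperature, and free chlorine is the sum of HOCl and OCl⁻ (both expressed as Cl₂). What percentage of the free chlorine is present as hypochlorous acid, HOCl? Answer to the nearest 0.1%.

[OCl⁻]/[HOCl] = 10^(pH − pKa) = 10^(7.25 − 7.48) = 10^-0.23 = 0.5888.
Fraction as HOCl = 1 / (1 + 0.5888) = 0.6294.

62.9%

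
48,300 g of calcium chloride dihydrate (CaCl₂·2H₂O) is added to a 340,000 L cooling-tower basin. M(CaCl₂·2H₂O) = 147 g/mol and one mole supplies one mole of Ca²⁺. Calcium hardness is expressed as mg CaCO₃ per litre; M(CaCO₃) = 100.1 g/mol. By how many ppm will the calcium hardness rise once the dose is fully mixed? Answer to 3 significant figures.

Moles of Ca²⁺: 48,300 g ÷ 147 g/mol = 328.6 mol.
As CaCO₃: 328.6 mol × 100.1 g/mol = 32,890 g.
Rise: 32,890 g / 340,000 L × 1000 = 96.74 mg/L.

96.7 ppm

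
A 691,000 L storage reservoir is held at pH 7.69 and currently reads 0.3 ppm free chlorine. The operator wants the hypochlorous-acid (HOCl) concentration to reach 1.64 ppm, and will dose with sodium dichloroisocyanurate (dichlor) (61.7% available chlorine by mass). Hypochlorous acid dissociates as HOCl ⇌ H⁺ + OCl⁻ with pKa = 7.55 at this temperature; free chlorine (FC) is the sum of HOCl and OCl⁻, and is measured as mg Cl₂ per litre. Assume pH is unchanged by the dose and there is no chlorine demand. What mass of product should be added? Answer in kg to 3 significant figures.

4.04 kg

[OCl⁻]/[HOCl] = 10^(pH − pKa) = 10^(7.69 − 7.55) = 1.38; fraction as HOCl = 1/(1 + 1.38) = 0.4201.
Free chlorine required for 1.64 ppm HOCl: 1.64 / 0.4201 = 3.904 ppm.
FC to add: 3.904 − 0.3 = 3.604 mg/L as Cl₂.
Cl₂ equivalent: 3.604 mg/L × 691,000 L = 2490 g.
Product at 61.7% available Cl: 2490 / 0.617 = 4036 g.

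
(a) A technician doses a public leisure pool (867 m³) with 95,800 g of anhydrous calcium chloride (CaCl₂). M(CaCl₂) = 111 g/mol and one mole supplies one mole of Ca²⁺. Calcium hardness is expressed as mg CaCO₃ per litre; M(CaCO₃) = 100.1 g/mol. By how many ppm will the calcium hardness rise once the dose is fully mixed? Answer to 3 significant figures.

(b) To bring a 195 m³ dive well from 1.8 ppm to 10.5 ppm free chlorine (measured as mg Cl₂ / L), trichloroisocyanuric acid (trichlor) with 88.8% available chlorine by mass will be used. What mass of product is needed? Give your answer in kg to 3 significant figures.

(a) Volume: 867 m³ = 867,000 L.
(a) Moles of Ca²⁺: 95,800 g ÷ 111 g/mol = 863.1 mol.
(a) As CaCO₃: 863.1 mol × 100.1 g/mol = 86,390 g.
(a) Rise: 86,390 g / 867,000 L × 1000 = 99.65 mg/L.

(b) Volume: 195 m³ = 195,000 L.
(b) Chlorine deficit: 10.5 − 1.8 = 8.7 ppm = 8.7 mg/L as Cl₂.
(b) Cl₂ equivalent needed: 8.7 mg/L × 195,000 L = 1,696,000 mg = 1696 g.
(b) Product at 88.8% available chlorine: 1696 / 0.888 = 1910 g.

(a) 99.6 ppm; (b) 1.91 kg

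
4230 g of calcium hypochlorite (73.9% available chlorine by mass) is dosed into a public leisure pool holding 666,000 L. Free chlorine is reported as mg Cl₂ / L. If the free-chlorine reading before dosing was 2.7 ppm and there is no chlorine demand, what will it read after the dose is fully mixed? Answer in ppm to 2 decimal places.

7.39 ppm

Available chlorine delivered: 4230 g × 0.739 = 3126 g as Cl₂.
Concentration rise: 3126 g / 666,000 L = 4.694 mg/L = 4.69 ppm.
Final FC: 2.7 + 4.69 = 7.39 ppm.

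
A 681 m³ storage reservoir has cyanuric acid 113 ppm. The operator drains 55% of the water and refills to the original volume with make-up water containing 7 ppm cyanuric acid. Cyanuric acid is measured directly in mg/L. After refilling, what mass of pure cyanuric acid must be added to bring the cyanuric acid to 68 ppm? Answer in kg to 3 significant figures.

9.06 kg

Volume: 681 m³ = 681,000 L.
After draining 55% and refilling: 113 × 0.45 + 7 × 0.55 = 54.7 ppm.
Deficit to target: 68 − 54.7 = 13.3 mg/L.
Mass: 13.3 mg/L × 681,000 L = 9057 g cyanuric acid.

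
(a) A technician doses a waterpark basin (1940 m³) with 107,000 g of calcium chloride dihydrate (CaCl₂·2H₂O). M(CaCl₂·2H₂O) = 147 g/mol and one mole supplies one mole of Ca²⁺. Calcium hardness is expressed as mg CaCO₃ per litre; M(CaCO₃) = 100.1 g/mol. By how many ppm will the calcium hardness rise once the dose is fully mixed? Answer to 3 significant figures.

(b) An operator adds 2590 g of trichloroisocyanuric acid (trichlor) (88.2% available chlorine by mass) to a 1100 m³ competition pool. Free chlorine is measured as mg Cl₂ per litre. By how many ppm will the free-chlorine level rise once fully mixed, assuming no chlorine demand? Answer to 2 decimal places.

(a) 37.6 ppm; (b) 2.08 ppm

(a) Volume: 1940 m³ = 1,940,000 L.
(a) Moles of Ca²⁺: 107,000 g ÷ 147 g/mol = 727.9 mol.
(a) As CaCO₃: 727.9 mol × 100.1 g/mol = 72,860 g.
(a) Rise: 72,860 g / 1,940,000 L × 1000 = 37.56 mg/L.

(b) Volume: 1100 m³ = 1,100,000 L.
(b) Available chlorine delivered: 2590 g × 0.882 = 2284 g as Cl₂.
(b) Concentration rise: 2284 g / 1,100,000 L = 2.077 mg/L = 2.08 ppm.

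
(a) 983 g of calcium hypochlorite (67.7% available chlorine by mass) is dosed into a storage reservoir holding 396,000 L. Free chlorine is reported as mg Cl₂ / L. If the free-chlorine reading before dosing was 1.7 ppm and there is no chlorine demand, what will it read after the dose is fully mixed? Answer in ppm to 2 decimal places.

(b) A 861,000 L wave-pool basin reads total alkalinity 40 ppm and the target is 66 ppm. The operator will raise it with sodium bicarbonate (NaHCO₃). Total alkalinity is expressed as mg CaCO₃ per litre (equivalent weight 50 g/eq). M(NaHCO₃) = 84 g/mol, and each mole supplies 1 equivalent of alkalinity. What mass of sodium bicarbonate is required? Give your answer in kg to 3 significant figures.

(a) Available chlorine delivered: 983 g × 0.677 = 665.5 g as Cl₂.
(a) Concentration rise: 665.5 g / 396,000 L = 1.681 mg/L = 1.68 ppm.
(a) Final FC: 1.7 + 1.68 = 3.38 ppm.

(b) Alkalinity to add: (66 − 40) = 26 mg/L as CaCO₃ × 861,000 L = 22,390 g as CaCO₃.
(b) Equivalents: 22,390 g ÷ 50 g/eq = 447.7 eq.
(b) NaHCO₃ supplies 1 eq per mole → 447.7 mol.
(b) Mass: 447.7 mol × 84 g/mol = 37,610 g.

(a) 3.38 ppm; (b) 37.6 kg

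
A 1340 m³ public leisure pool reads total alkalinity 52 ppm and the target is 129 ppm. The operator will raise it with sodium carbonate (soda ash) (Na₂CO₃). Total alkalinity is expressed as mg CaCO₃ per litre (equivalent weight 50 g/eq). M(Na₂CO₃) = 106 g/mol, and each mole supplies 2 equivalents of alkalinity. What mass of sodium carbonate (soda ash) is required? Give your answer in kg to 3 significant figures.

109 kg

Volume: 1340 m³ = 1,340,000 L.
Alkalinity to add: (129 − 52) = 77 mg/L as CaCO₃ × 1,340,000 L = 103,200 g as CaCO₃.
Equivalents: 103,200 g ÷ 50 g/eq = 2064 eq.
Each mole of Na₂CO₃ supplies 2 eq, so 2064 / 2 = 1032 mol.
Mass: 1032 mol × 106 g/mol = 109,400 g.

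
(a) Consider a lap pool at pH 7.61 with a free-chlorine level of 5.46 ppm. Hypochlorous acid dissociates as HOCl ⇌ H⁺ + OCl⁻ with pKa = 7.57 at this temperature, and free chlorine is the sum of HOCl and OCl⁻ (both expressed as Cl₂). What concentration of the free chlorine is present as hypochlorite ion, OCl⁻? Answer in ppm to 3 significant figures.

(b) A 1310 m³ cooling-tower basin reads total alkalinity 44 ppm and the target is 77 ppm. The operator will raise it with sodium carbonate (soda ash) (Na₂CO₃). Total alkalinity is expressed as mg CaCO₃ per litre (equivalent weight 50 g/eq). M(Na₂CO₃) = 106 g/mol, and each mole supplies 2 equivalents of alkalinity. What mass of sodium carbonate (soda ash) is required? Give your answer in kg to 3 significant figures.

(a) 2.86 ppm; (b) 45.8 kg

(a) [OCl⁻]/[HOCl] = 10^(pH − pKa) = 10^(7.61 − 7.57) = 10^0.04 = 1.096.
(a) Fraction as HOCl = 1 / (1 + 1.096) = 0.477.
(a) OCl⁻ = (1 − 0.477) × 5.46 ppm = 2.856 ppm.

(b) Volume: 1310 m³ = 1,310,000 L.
(b) Alkalinity to add: (77 − 44) = 33 mg/L as CaCO₃ × 1,310,000 L = 43,230 g as CaCO₃.
(b) Equivalents: 43,230 g ÷ 50 g/eq = 864.6 eq.
(b) Each mole of Na₂CO₃ supplies 2 eq, so 864.6 / 2 = 432.3 mol.
(b) Mass: 432.3 mol × 106 g/mol = 45,820 g.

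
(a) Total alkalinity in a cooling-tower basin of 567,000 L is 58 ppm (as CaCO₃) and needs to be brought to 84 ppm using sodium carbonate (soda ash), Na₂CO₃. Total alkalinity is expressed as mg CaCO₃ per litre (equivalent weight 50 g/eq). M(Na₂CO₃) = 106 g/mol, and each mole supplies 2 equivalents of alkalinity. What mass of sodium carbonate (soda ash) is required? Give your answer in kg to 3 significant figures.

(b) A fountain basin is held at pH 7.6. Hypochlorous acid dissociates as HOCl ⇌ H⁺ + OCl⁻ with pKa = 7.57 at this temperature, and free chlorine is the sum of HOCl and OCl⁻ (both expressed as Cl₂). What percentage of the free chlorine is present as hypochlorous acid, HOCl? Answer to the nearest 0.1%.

(a) 15.6 kg; (b) 48.3%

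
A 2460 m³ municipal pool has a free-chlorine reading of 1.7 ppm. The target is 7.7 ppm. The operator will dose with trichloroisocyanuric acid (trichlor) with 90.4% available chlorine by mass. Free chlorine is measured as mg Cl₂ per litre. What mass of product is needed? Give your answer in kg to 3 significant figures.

16.3 kg

Volume: 2460 m³ = 2,460,000 L.
Chlorine deficit: 7.7 − 1.7 = 6 ppm = 6 mg/L as Cl₂.
Cl₂ equivalent needed: 6 mg/L × 2,460,000 L = 14,760,000 mg = 14,760 g.
Product at 90.4% available chlorine: 14,760 / 0.904 = 16,330 g.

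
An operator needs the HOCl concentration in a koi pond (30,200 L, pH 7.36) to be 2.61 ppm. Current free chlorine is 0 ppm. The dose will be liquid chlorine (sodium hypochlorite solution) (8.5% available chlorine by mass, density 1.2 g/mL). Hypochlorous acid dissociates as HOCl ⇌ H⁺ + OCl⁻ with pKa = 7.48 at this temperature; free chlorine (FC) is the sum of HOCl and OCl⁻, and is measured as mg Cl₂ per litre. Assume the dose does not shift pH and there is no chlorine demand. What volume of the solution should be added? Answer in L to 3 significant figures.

1.36 L

[OCl⁻]/[HOCl] = 10^(pH − pKa) = 10^(7.36 − 7.48) = 0.7586; fraction as HOCl = 1/(1 + 0.7586) = 0.5686.
Free chlorine required for 2.61 ppm HOCl: 2.61 / 0.5686 = 4.59 ppm.
FC to add: 4.59 − 0 = 4.59 mg/L as Cl₂.
Cl₂ equivalent: 4.59 mg/L × 30,200 L = 138.6 g.
Product at 8.5% available Cl: 138.6 / 0.085 = 1631 g.
Volume: 1631 g ÷ 1.2 g/mL = 1359 mL.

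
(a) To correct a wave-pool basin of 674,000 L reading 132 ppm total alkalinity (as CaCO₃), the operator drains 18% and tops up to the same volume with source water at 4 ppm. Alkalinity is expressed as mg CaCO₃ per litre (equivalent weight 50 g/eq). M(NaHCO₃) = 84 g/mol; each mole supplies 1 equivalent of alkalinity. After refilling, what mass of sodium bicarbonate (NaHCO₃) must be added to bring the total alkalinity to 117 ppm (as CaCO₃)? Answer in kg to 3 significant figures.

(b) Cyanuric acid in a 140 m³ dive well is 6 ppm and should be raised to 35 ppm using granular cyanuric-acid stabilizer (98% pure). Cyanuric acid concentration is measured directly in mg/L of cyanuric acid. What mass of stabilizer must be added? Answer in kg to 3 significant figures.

(a) After draining 18% and refilling: 132 × 0.82 + 4 × 0.18 = 108.96 ppm.
(a) Deficit to target: 117 − 108.96 = 8.04 mg/L.
(a) As CaCO₃: 8.04 mg/L × 674,000 L = 5419 g; ÷ 50 g/eq ÷ 1 = 108.4 mol NaHCO₃.
(a) Mass: 108.4 × 84 = 9104 g.

(b) Volume: 140 m³ = 140,000 L.
(b) CYA to add: (35 − 6) = 29 mg/L × 140,000 L = 4060 g cyanuric acid.
(b) At 98% purity: 4060 / 0.98 = 4143 g product.

(a) 9.10 kg; (b) 4.14 kg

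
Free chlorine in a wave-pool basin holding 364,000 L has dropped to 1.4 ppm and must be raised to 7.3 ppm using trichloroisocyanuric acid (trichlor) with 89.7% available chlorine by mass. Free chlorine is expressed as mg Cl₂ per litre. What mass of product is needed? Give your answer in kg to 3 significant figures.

2.39 kg

Chlorine deficit: 7.3 − 1.4 = 5.9 ppm = 5.9 mg/L as Cl₂.
Cl₂ equivalent needed: 5.9 mg/L × 364,000 L = 2,148,000 mg = 2148 g.
Product at 89.7% available chlorine: 2148 / 0.897 = 2394 g.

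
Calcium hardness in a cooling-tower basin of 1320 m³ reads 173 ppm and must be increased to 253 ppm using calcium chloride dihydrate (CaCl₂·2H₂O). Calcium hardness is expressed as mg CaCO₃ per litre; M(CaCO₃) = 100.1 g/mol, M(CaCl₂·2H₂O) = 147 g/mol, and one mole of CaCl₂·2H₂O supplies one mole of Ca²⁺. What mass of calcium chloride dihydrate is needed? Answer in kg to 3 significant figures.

Volume: 1320 m³ = 1,320,000 L.
Hardness to add: (253 − 173) = 80 mg/L as CaCO₃ × 1,320,000 L = 105,600 g as CaCO₃.
Moles of Ca²⁺ (1 mol Ca²⁺ ≡ 1 mol CaCO₃): 105,600 / 100.1 g/mol = 1055 mol.
Mass of CaCl₂·2H₂O: 1055 × 147 = 155,100 g.

155 kg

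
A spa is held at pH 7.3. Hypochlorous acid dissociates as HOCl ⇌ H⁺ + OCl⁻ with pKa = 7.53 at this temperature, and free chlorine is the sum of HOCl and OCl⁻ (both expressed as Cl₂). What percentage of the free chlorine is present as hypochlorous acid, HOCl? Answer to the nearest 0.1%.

62.9%

[OCl⁻]/[HOCl] = 10^(pH − pKa) = 10^(7.3 − 7.53) = 10^-0.23 = 0.5888.
Fraction as HOCl = 1 / (1 + 0.5888) = 0.6294.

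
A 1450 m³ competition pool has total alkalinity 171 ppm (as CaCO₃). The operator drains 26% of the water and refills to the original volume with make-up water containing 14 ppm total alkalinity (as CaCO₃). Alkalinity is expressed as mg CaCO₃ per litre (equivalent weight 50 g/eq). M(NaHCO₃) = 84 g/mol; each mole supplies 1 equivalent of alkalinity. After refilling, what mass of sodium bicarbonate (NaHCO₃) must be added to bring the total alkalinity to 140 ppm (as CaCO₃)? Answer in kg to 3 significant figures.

23.9 kg

Volume: 1450 m³ = 1,450,000 L.
After draining 26% and refilling: 171 × 0.74 + 14 × 0.26 = 130.18 ppm.
Deficit to target: 140 − 130.18 = 9.82 mg/L.
As CaCO₃: 9.82 mg/L × 1,450,000 L = 14,240 g; ÷ 50 g/eq ÷ 1 = 284.8 mol NaHCO₃.
Mass: 284.8 × 84 = 23,920 g.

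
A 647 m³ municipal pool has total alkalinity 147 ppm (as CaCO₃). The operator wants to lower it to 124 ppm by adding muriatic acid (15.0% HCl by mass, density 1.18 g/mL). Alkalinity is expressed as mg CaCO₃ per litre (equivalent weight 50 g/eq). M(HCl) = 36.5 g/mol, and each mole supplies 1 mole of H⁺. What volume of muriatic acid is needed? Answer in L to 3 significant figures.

Volume: 647 m³ = 647,000 L.
Alkalinity to neutralize: (147 − 124) = 23 mg/L as CaCO₃ × 647,000 L = 14,880 g as CaCO₃.
Equivalents of H⁺ required: 14,880 ÷ 50 g/eq = 297.6 eq = 297.6 mol HCl.
Mass of HCl: 297.6 × 36.5 = 10,860 g.
Mass of 15.0% solution: 10,860 / 0.15 = 72,420 g.
Volume: 72,420 g ÷ 1.18 g/mL = 61,370 mL.

61.4 L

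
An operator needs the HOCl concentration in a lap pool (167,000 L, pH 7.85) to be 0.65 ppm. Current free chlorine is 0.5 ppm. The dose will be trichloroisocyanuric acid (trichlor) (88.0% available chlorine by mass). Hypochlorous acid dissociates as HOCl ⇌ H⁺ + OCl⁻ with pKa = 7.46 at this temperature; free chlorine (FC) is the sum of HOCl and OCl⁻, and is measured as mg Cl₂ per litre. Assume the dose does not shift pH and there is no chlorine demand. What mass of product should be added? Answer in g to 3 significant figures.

[OCl⁻]/[HOCl] = 10^(pH − pKa) = 10^(7.85 − 7.46) = 2.455; fraction as HOCl = 1/(1 + 2.455) = 0.2895.
Free chlorine required for 0.65 ppm HOCl: 0.65 / 0.2895 = 2.246 ppm.
FC to add: 2.246 − 0.5 = 1.746 mg/L as Cl₂.
Cl₂ equivalent: 1.746 mg/L × 167,000 L = 291.5 g.
Product at 88.0% available Cl: 291.5 / 0.88 = 331.3 g.

331 g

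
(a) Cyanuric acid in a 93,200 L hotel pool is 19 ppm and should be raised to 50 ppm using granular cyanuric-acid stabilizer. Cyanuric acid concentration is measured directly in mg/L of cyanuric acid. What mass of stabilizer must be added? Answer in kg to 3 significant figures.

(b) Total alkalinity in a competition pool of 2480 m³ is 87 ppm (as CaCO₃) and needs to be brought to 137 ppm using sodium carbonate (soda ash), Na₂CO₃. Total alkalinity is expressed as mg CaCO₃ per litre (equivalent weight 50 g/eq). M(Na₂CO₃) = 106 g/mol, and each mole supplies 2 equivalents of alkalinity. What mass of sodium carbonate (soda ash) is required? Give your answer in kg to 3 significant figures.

(a) CYA to add: (50 − 19) = 31 mg/L × 93,200 L = 2889 g cyanuric acid.

(b) Volume: 2480 m³ = 2,480,000 L.
(b) Alkalinity to add: (137 − 87) = 50 mg/L as CaCO₃ × 2,480,000 L = 124,000 g as CaCO₃.
(b) Equivalents: 124,000 g ÷ 50 g/eq = 2480 eq.
(b) Each mole of Na₂CO₃ supplies 2 eq, so 2480 / 2 = 1240 mol.
(b) Mass: 1240 mol × 106 g/mol = 131,400 g.

(a) 2.89 kg; (b) 131 kg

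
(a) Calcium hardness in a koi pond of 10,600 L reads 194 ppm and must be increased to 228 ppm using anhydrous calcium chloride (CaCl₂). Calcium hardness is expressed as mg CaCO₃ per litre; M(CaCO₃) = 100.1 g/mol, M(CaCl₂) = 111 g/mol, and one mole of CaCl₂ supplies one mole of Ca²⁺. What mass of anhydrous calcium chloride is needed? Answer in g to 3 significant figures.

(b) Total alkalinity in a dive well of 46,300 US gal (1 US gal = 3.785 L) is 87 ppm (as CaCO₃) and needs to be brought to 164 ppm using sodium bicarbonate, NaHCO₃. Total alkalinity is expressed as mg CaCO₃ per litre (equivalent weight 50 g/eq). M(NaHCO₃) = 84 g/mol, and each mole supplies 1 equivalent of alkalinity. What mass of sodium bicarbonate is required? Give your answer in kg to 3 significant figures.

(a) 400 g; (b) 22.7 kg

(a) Hardness to add: (228 − 194) = 34 mg/L as CaCO₃ × 10,600 L = 360.4 g as CaCO₃.
(a) Moles of Ca²⁺ (1 mol Ca²⁺ ≡ 1 mol CaCO₃): 360.4 / 100.1 g/mol = 3.6 mol.
(a) Mass of CaCl₂: 3.6 × 111 = 399.6 g.

(b) Volume: 46,300 US gal × 3.785 L/gal = 175,246 L.
(b) Alkalinity to add: (164 − 87) = 77 mg/L as CaCO₃ × 175,246 L = 13,490 g as CaCO₃.
(b) Equivalents: 13,490 g ÷ 50 g/eq = 269.9 eq.
(b) NaHCO₃ supplies 1 eq per mole → 269.9 mol.
(b) Mass: 269.9 mol × 84 g/mol = 22,670 g.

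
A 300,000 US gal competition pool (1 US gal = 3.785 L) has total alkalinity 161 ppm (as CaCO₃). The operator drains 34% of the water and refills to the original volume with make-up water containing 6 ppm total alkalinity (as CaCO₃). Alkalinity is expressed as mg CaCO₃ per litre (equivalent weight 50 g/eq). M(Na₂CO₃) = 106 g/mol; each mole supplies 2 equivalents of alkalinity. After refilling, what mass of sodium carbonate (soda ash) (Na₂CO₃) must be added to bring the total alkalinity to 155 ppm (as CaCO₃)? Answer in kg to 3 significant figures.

56.2 kg

Volume: 300,000 US gal × 3.785 L/gal = 1,135,500 L.
After draining 34% and refilling: 161 × 0.66 + 6 × 0.34 = 108.3 ppm.
Deficit to target: 155 − 108.3 = 46.7 mg/L.
As CaCO₃: 46.7 mg/L × 1,135,500 L = 53,030 g; ÷ 50 g/eq ÷ 2 = 530.3 mol Na₂CO₃.
Mass: 530.3 × 106 = 56,210 g.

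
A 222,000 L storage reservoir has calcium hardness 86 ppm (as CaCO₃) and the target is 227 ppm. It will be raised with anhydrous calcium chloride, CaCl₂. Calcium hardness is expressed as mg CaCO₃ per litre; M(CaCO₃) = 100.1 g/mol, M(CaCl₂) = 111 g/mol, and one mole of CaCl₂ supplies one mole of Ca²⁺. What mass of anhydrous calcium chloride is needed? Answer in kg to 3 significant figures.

Hardness to add: (227 − 86) = 141 mg/L as CaCO₃ × 222,000 L = 31,300 g as CaCO₃.
Moles of Ca²⁺ (1 mol Ca²⁺ ≡ 1 mol CaCO₃): 31,300 / 100.1 g/mol = 312.7 mol.
Mass of CaCl₂: 312.7 × 111 = 34,710 g.

34.7 kg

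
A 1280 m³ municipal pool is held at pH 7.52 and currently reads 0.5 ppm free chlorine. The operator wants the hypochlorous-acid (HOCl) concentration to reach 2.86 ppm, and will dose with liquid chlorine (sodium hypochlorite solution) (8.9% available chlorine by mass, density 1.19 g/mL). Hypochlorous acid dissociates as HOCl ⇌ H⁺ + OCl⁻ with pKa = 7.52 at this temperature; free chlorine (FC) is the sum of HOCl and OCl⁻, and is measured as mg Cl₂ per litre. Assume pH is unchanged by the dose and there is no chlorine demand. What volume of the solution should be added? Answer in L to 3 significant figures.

Volume: 1280 m³ = 1,280,000 L.
[OCl⁻]/[HOCl] = 10^(pH − pKa) = 10^(7.52 − 7.52) = 1; fraction as HOCl = 1/(1 + 1) = 0.5.
Free chlorine required for 2.86 ppm HOCl: 2.86 / 0.5 = 5.72 ppm.
FC to add: 5.72 − 0.5 = 5.22 mg/L as Cl₂.
Cl₂ equivalent: 5.22 mg/L × 1,280,000 L = 6682 g.
Product at 8.9% available Cl: 6682 / 0.089 = 75,070 g.
Volume: 75,070 g ÷ 1.19 g/mL = 63,090 mL.

63.1 L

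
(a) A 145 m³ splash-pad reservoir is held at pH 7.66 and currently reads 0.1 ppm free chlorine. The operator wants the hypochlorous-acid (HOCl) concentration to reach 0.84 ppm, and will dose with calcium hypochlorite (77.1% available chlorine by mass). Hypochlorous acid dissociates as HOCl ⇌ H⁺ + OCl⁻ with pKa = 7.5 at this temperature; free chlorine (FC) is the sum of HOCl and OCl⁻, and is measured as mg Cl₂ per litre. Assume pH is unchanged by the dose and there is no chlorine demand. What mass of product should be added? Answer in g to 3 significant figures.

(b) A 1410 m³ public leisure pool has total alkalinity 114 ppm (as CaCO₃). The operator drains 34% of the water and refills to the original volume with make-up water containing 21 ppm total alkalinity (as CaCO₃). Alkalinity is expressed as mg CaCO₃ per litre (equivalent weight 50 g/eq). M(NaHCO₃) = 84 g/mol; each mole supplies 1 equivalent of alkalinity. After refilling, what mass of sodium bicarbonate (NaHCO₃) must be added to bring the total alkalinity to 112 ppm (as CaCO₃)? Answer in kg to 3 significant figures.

(a) Volume: 145 m³ = 145,000 L.
(a) [OCl⁻]/[HOCl] = 10^(pH − pKa) = 10^(7.66 − 7.5) = 1.445; fraction as HOCl = 1/(1 + 1.445) = 0.4089.
(a) Free chlorine required for 0.84 ppm HOCl: 0.84 / 0.4089 = 2.054 ppm.
(a) FC to add: 2.054 − 0.1 = 1.954 mg/L as Cl₂.
(a) Cl₂ equivalent: 1.954 mg/L × 145,000 L = 283.4 g.
(a) Product at 77.1% available Cl: 283.4 / 0.771 = 367.5 g.

(b) Volume: 1410 m³ = 1,410,000 L.
(b) After draining 34% and refilling: 114 × 0.66 + 21 × 0.34 = 82.38 ppm.
(b) Deficit to target: 112 − 82.38 = 29.62 mg/L.
(b) As CaCO₃: 29.62 mg/L × 1,410,000 L = 41,760 g; ÷ 50 g/eq ÷ 1 = 835.3 mol NaHCO₃.
(b) Mass: 835.3 × 84 = 70,160 g.

(a) 368 g; (b) 70.2 kg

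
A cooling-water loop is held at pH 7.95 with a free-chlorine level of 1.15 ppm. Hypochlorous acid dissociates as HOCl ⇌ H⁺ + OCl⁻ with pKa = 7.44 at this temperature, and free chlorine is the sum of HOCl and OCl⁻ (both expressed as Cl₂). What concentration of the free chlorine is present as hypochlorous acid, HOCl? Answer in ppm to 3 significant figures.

0.271 ppm

[OCl⁻]/[HOCl] = 10^(pH − pKa) = 10^(7.95 − 7.44) = 10^0.51 = 3.236.
Fraction as HOCl = 1 / (1 + 3.236) = 0.2361.
HOCl = 0.2361 × 1.15 ppm = 0.2715 ppm.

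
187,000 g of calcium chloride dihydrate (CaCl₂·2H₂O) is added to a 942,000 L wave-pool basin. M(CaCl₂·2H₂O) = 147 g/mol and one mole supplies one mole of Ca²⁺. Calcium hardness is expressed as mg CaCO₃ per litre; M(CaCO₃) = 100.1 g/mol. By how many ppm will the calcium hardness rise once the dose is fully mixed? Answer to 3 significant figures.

135 ppm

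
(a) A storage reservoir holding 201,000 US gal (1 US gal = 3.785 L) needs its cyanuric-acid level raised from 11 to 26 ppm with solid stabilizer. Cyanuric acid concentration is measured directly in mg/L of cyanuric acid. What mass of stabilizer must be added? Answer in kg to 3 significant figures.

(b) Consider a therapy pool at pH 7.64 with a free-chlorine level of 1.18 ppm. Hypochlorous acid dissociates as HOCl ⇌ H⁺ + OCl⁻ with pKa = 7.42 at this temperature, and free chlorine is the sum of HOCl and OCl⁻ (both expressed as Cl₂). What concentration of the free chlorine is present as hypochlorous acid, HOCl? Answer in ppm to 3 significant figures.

(a) Volume: 201,000 US gal × 3.785 L/gal = 760,785 L.
(a) CYA to add: (26 − 11) = 15 mg/L × 760,785 L = 11,410 g cyanuric acid.

(b) [OCl⁻]/[HOCl] = 10^(pH − pKa) = 10^(7.64 − 7.42) = 10^0.22 = 1.66.
(b) Fraction as HOCl = 1 / (1 + 1.66) = 0.376.
(b) HOCl = 0.376 × 1.18 ppm = 0.4437 ppm.

(a) 11.4 kg; (b) 0.444 ppm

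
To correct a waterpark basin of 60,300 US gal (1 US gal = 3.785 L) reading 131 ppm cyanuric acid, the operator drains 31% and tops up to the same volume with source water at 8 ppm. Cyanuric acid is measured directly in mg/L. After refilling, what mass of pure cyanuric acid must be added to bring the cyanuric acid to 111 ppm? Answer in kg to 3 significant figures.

4.14 kg

Volume: 60,300 US gal × 3.785 L/gal = 228,236 L.
After draining 31% and refilling: 131 × 0.69 + 8 × 0.31 = 92.87 ppm.
Deficit to target: 111 − 92.87 = 18.13 mg/L.
Mass: 18.13 mg/L × 228,236 L = 4138 g cyanuric acid.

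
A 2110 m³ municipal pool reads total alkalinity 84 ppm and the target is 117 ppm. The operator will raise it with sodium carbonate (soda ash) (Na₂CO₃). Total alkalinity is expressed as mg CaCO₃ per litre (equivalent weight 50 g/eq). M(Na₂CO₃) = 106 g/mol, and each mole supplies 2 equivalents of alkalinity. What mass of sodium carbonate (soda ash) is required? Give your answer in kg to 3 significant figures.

Volume: 2110 m³ = 2,110,000 L.
Alkalinity to add: (117 − 84) = 33 mg/L as CaCO₃ × 2,110,000 L = 69,630 g as CaCO₃.
Equivalents: 69,630 g ÷ 50 g/eq = 1393 eq.
Each mole of Na₂CO₃ supplies 2 eq, so 1393 / 2 = 696.3 mol.
Mass: 696.3 mol × 106 g/mol = 73,810 g.

73.8 kg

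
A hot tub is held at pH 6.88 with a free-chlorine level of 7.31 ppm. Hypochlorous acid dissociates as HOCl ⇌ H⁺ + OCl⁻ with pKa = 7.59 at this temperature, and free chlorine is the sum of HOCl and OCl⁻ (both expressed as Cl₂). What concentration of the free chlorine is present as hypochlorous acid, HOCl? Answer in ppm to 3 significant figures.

6.12 ppm

[OCl⁻]/[HOCl] = 10^(pH − pKa) = 10^(6.88 − 7.59) = 10^-0.71 = 0.195.
Fraction as HOCl = 1 / (1 + 0.195) = 0.8368.
HOCl = 0.8368 × 7.31 ppm = 6.117 ppm.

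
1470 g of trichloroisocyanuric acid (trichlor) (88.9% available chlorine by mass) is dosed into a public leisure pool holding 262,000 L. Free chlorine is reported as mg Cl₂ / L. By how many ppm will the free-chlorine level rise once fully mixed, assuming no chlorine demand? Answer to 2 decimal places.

4.99 ppm

Available chlorine delivered: 1470 g × 0.889 = 1307 g as Cl₂.
Concentration rise: 1307 g / 262,000 L = 4.988 mg/L = 4.99 ppm.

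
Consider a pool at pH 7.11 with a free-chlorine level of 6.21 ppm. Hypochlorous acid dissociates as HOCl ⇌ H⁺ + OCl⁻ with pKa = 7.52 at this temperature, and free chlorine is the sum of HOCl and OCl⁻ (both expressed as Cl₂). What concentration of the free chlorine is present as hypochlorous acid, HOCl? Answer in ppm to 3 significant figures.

4.47 ppm

[OCl⁻]/[HOCl] = 10^(pH − pKa) = 10^(7.11 − 7.52) = 10^-0.41 = 0.389.
Fraction as HOCl = 1 / (1 + 0.389) = 0.7199.
HOCl = 0.7199 × 6.21 ppm = 4.471 ppm.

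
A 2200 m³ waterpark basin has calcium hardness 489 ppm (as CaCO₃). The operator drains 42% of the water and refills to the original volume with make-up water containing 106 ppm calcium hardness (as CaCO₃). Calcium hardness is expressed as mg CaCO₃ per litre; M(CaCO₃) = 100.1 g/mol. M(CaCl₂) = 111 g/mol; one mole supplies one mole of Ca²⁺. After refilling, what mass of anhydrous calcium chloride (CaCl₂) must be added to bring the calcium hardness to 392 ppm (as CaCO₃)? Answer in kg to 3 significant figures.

Volume: 2200 m³ = 2,200,000 L.
After draining 42% and refilling: 489 × 0.58 + 106 × 0.42 = 328.14 ppm.
Deficit to target: 392 − 328.14 = 63.86 mg/L.
As CaCO₃: 63.86 mg/L × 2,200,000 L = 140,500 g; ÷ 100.1 = 1404 mol Ca²⁺.
Mass: 1404 × 111 = 155,800 g.

156 kg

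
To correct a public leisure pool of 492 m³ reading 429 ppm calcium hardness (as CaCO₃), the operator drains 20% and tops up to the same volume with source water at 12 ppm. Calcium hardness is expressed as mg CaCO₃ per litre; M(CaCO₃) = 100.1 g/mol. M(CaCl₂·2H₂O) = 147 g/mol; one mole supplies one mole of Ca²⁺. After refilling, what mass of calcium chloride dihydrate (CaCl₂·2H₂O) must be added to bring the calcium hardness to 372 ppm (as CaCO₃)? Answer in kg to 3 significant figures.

19.1 kg

Volume: 492 m³ = 492,000 L.
After draining 20% and refilling: 429 × 0.80 + 12 × 0.20 = 345.6 ppm.
Deficit to target: 372 − 345.6 = 26.4 mg/L.
As CaCO₃: 26.4 mg/L × 492,000 L = 12,990 g; ÷ 100.1 = 129.8 mol Ca²⁺.
Mass: 129.8 × 147 = 19,070 g.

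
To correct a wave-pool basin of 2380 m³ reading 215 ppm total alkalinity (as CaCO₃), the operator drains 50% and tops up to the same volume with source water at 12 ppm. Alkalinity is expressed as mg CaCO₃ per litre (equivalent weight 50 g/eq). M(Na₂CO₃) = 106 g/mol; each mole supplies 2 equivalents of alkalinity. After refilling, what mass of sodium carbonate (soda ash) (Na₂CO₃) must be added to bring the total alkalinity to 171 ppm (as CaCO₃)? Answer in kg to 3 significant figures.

145 kg

Volume: 2380 m³ = 2,380,000 L.
After draining 50% and refilling: 215 × 0.50 + 12 × 0.50 = 113.5 ppm.
Deficit to target: 171 − 113.5 = 57.5 mg/L.
As CaCO₃: 57.5 mg/L × 2,380,000 L = 136,800 g; ÷ 50 g/eq ÷ 2 = 1368 mol Na₂CO₃.
Mass: 1368 × 106 = 145,100 g.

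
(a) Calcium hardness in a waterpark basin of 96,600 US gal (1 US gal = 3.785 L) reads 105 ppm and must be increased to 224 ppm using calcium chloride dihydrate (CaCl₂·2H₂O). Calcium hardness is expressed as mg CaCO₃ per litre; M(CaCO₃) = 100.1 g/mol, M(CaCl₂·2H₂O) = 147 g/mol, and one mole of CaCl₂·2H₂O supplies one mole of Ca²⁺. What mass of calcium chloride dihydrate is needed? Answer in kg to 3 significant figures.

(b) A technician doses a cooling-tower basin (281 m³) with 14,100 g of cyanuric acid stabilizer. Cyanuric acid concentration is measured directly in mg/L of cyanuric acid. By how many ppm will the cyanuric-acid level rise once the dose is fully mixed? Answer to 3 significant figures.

(a) Volume: 96,600 US gal × 3.785 L/gal = 365,631 L.
(a) Hardness to add: (224 − 105) = 119 mg/L as CaCO₃ × 365,631 L = 43,510 g as CaCO₃.
(a) Moles of Ca²⁺ (1 mol Ca²⁺ ≡ 1 mol CaCO₃): 43,510 / 100.1 g/mol = 434.7 mol.
(a) Mass of CaCl₂·2H₂O: 434.7 × 147 = 63,900 g.

(b) Volume: 281 m³ = 281,000 L.
(b) Rise: 14,100 g / 281,000 L × 1000 = 50.18 mg/L.

(a) 63.9 kg; (b) 50.2 ppm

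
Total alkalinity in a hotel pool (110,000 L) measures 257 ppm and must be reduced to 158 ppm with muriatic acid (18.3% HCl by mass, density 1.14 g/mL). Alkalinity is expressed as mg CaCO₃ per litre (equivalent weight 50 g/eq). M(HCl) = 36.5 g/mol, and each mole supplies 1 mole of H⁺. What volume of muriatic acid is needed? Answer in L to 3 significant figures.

Alkalinity to neutralize: (257 − 158) = 99 mg/L as CaCO₃ × 110,000 L = 10,890 g as CaCO₃.
Equivalents of H⁺ required: 10,890 ÷ 50 g/eq = 217.8 eq = 217.8 mol HCl.
Mass of HCl: 217.8 × 36.5 = 7950 g.
Mass of 18.3% solution: 7950 / 0.183 = 43,440 g.
Volume: 43,440 g ÷ 1.14 g/mL = 38,110 mL.

38.1 L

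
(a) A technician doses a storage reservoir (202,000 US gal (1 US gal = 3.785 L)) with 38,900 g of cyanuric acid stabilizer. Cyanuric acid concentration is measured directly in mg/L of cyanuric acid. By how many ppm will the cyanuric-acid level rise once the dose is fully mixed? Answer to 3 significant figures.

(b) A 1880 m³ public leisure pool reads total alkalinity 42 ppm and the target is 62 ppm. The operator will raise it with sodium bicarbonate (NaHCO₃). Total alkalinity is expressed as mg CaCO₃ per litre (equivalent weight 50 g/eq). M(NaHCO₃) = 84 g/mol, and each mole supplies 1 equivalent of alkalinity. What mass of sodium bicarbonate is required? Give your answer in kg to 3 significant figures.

(a) Volume: 202,000 US gal × 3.785 L/gal = 764,570 L.
(a) Rise: 38,900 g / 764,570 L × 1000 = 50.88 mg/L.

(b) Volume: 1880 m³ = 1,880,000 L.
(b) Alkalinity to add: (62 − 42) = 20 mg/L as CaCO₃ × 1,880,000 L = 37,600 g as CaCO₃.
(b) Equivalents: 37,600 g ÷ 50 g/eq = 752 eq.
(b) NaHCO₃ supplies 1 eq per mole → 752 mol.
(b) Mass: 752 mol × 84 g/mol = 63,170 g.

(a) 50.9 ppm; (b) 63.2 kg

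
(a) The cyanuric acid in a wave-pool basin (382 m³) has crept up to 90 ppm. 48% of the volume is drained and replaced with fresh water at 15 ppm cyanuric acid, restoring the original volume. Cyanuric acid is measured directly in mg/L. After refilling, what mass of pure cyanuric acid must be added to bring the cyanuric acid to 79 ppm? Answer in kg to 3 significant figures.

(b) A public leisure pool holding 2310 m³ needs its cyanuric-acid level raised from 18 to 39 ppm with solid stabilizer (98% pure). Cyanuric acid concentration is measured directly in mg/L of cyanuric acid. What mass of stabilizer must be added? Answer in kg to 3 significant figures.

(a) 9.55 kg; (b) 49.5 kg

(a) Volume: 382 m³ = 382,000 L.
(a) After draining 48% and refilling: 90 × 0.52 + 15 × 0.48 = 54 ppm.
(a) Deficit to target: 79 − 54 = 25 mg/L.
(a) Mass: 25 mg/L × 382,000 L = 9550 g cyanuric acid.

(b) Volume: 2310 m³ = 2,310,000 L.
(b) CYA to add: (39 − 18) = 21 mg/L × 2,310,000 L = 48,510 g cyanuric acid.
(b) At 98% purity: 48,510 / 0.98 = 49,500 g product.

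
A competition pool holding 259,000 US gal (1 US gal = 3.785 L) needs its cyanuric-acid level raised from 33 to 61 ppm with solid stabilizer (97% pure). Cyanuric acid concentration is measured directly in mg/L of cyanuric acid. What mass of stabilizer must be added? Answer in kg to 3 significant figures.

28.3 kg

Volume: 259,000 US gal × 3.785 L/gal = 980,315 L.
CYA to add: (61 − 33) = 28 mg/L × 980,315 L = 27,450 g cyanuric acid.
At 97% purity: 27,450 / 0.97 = 28,300 g product.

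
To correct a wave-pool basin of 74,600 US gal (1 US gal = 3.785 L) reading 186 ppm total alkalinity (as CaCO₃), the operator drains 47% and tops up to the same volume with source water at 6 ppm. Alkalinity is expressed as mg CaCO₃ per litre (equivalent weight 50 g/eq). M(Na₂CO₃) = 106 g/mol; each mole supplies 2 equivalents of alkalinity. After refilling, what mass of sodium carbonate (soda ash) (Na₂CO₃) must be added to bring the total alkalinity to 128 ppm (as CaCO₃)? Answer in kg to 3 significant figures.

Volume: 74,600 US gal × 3.785 L/gal = 282,361 L.
After draining 47% and refilling: 186 × 0.53 + 6 × 0.47 = 101.4 ppm.
Deficit to target: 128 − 101.4 = 26.6 mg/L.
As CaCO₃: 26.6 mg/L × 282,361 L = 7511 g; ÷ 50 g/eq ÷ 2 = 75.11 mol Na₂CO₃.
Mass: 75.11 × 106 = 7961 g.

7.96 kg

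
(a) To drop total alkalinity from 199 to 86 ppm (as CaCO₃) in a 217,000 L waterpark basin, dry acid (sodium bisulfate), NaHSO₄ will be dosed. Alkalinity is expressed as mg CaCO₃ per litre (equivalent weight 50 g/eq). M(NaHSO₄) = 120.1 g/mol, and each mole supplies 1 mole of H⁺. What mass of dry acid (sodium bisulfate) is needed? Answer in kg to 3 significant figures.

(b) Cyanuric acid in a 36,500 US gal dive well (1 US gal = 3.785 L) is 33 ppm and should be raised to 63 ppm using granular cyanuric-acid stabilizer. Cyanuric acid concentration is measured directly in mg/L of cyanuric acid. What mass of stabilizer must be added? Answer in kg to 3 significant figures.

(a) Alkalinity to neutralize: (199 − 86) = 113 mg/L as CaCO₃ × 217,000 L = 24,520 g as CaCO₃.
(a) Equivalents of H⁺ required: 24,520 ÷ 50 g/eq = 490.4 eq = 490.4 mol NaHSO₄.
(a) Mass of NaHSO₄: 490.4 × 120.1 = 58,900 g.

(b) Volume: 36,500 US gal × 3.785 L/gal = 138,152 L.
(b) CYA to add: (63 − 33) = 30 mg/L × 138,152 L = 4145 g cyanuric acid.

(a) 58.9 kg; (b) 4.14 kg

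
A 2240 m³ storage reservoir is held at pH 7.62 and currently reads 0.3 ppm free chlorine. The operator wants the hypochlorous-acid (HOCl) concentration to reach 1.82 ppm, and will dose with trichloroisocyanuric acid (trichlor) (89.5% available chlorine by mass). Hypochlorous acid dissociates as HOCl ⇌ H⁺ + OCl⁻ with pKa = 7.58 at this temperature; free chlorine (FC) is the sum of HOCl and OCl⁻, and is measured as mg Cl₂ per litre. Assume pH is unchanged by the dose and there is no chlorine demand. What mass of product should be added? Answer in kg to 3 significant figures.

8.80 kg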